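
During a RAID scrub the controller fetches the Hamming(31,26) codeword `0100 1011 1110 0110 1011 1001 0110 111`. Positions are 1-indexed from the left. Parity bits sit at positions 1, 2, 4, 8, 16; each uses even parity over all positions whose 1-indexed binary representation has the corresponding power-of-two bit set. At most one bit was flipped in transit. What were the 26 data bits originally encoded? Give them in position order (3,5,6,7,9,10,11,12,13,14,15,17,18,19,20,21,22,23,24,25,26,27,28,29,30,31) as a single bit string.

s1: b1⊕b3⊕b5⊕b7⊕b9⊕b11⊕b13⊕b15⊕b17⊕b19⊕b21⊕b23⊕b25⊕b27⊕b29⊕b31 = 0⊕0⊕1⊕1⊕1⊕1⊕0⊕1⊕1⊕1⊕1⊕0⊕0⊕1⊕1⊕1 = 1
s2: b2⊕b3⊕b6⊕b7⊕b10⊕b11⊕b14⊕b15⊕b18⊕b19⊕b22⊕b23⊕b26⊕b27⊕b30⊕b31 = 1⊕0⊕0⊕1⊕1⊕1⊕1⊕1⊕0⊕1⊕0⊕0⊕1⊕1⊕1⊕1 = 1
s4: b4⊕b5⊕b6⊕b7⊕b12⊕b13⊕b14⊕b15⊕b20⊕b21⊕b22⊕b23⊕b28⊕b29⊕b30⊕b31 = 0⊕1⊕0⊕1⊕0⊕0⊕1⊕1⊕1⊕1⊕0⊕0⊕0⊕1⊕1⊕1 = 1
s8: b8⊕b9⊕b10⊕b11⊕b12⊕b13⊕b14⊕b15⊕b24⊕b25⊕b26⊕b27⊕b28⊕b29⊕b30⊕b31 = 1⊕1⊕1⊕1⊕0⊕0⊕1⊕1⊕1⊕0⊕1⊕1⊕0⊕1⊕1⊕1 = 0
s16: b16⊕b17⊕b18⊕b19⊕b20⊕b21⊕b22⊕b23⊕b24⊕b25⊕b26⊕b27⊕b28⊕b29⊕b30⊕b31 = 0⊕1⊕0⊕1⊕1⊕1⊕0⊕0⊕1⊕0⊕1⊕1⊕0⊕1⊕1⊕1 = 0
Syndrome (s16...s1) = 00111 → position 7.
Flip bit 7: corrected codeword = 0100100111100110101110010110111
Data bits at positions 3,5,6,7,9,10,11,12,13,14,15,17,18,19,20,21,22,23,24,25,26,27,28,29,30,31: 01001110011101110010110111

01001110011101110010110111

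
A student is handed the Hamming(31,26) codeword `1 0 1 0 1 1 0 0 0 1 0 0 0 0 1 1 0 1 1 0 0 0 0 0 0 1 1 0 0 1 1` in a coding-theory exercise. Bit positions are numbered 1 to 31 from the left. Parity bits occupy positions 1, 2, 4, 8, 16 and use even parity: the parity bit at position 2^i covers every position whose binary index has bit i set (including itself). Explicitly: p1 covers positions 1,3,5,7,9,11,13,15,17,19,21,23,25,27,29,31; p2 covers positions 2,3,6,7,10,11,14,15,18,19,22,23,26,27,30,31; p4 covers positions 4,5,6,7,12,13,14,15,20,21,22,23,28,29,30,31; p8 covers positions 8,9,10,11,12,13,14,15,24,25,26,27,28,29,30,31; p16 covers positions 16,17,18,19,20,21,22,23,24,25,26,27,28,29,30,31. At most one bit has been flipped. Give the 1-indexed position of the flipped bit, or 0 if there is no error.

s1: b1⊕b3⊕b5⊕b7⊕b9⊕b11⊕b13⊕b15⊕b17⊕b19⊕b21⊕b23⊕b25⊕b27⊕b29⊕b31 = 1⊕1⊕1⊕0⊕0⊕0⊕0⊕1⊕0⊕1⊕0⊕0⊕0⊕1⊕0⊕1 = 1
s2: b2⊕b3⊕b6⊕b7⊕b10⊕b11⊕b14⊕b15⊕b18⊕b19⊕b22⊕b23⊕b26⊕b27⊕b30⊕b31 = 0⊕1⊕1⊕0⊕1⊕0⊕0⊕1⊕1⊕1⊕0⊕0⊕1⊕1⊕1⊕1 = 0
s4: b4⊕b5⊕b6⊕b7⊕b12⊕b13⊕b14⊕b15⊕b20⊕b21⊕b22⊕b23⊕b28⊕b29⊕b30⊕b31 = 0⊕1⊕1⊕0⊕0⊕0⊕0⊕1⊕0⊕0⊕0⊕0⊕0⊕0⊕1⊕1 = 1
s8: b8⊕b9⊕b10⊕b11⊕b12⊕b13⊕b14⊕b15⊕b24⊕b25⊕b26⊕b27⊕b28⊕b29⊕b30⊕b31 = 0⊕0⊕1⊕0⊕0⊕0⊕0⊕1⊕0⊕0⊕1⊕1⊕0⊕0⊕1⊕1 = 0
s16: b16⊕b17⊕b18⊕b19⊕b20⊕b21⊕b22⊕b23⊕b24⊕b25⊕b26⊕b27⊕b28⊕b29⊕b30⊕b31 = 1⊕0⊕1⊕1⊕0⊕0⊕0⊕0⊕0⊕0⊕1⊕1⊕0⊕0⊕1⊕1 = 1
Syndrome (s16...s1) = 10101 → position 21.

21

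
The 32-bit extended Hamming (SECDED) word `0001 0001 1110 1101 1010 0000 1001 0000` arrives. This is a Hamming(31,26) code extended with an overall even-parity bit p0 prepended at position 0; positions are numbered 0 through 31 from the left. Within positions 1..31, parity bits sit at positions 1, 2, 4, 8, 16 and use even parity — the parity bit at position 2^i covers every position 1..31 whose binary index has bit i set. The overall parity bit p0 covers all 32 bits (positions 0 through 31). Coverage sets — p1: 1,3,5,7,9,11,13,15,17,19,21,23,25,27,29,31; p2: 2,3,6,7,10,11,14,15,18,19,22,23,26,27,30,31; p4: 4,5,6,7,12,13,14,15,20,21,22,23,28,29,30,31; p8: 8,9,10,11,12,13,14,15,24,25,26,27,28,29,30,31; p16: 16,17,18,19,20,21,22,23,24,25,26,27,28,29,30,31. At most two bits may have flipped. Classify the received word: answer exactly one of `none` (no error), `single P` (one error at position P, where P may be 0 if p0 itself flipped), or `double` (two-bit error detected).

s1: b1⊕b3⊕b5⊕b7⊕b9⊕b11⊕b13⊕b15⊕b17⊕b19⊕b21⊕b23⊕b25⊕b27⊕b29⊕b31 = 0⊕1⊕0⊕1⊕1⊕0⊕1⊕1⊕0⊕0⊕0⊕0⊕0⊕1⊕0⊕0 = 0
s2: b2⊕b3⊕b6⊕b7⊕b10⊕b11⊕b14⊕b15⊕b18⊕b19⊕b22⊕b23⊕b26⊕b27⊕b30⊕b31 = 0⊕1⊕0⊕1⊕1⊕0⊕0⊕1⊕1⊕0⊕0⊕0⊕0⊕1⊕0⊕0 = 0
s4: b4⊕b5⊕b6⊕b7⊕b12⊕b13⊕b14⊕b15⊕b20⊕b21⊕b22⊕b23⊕b28⊕b29⊕b30⊕b31 = 0⊕0⊕0⊕1⊕1⊕1⊕0⊕1⊕0⊕0⊕0⊕0⊕0⊕0⊕0⊕0 = 0
s8: b8⊕b9⊕b10⊕b11⊕b12⊕b13⊕b14⊕b15⊕b24⊕b25⊕b26⊕b27⊕b28⊕b29⊕b30⊕b31 = 1⊕1⊕1⊕0⊕1⊕1⊕0⊕1⊕1⊕0⊕0⊕1⊕0⊕0⊕0⊕0 = 0
s16: b16⊕b17⊕b18⊕b19⊕b20⊕b21⊕b22⊕b23⊕b24⊕b25⊕b26⊕b27⊕b28⊕b29⊕b30⊕b31 = 1⊕0⊕1⊕0⊕0⊕0⊕0⊕0⊕1⊕0⊕0⊕1⊕0⊕0⊕0⊕0 = 0
Syndrome (s16...s1) = 00000 → position 0 (no error).
Overall parity (XOR of all 32 bits, including p0): 0⊕0⊕0⊕1⊕0⊕0⊕0⊕1⊕1⊕1⊕1⊕0⊕1⊕1⊕0⊕1⊕1⊕0⊕1⊕0⊕0⊕0⊕0⊕0⊕1⊕0⊕0⊕1⊕0⊕0⊕0⊕0 = 0
Overall=0, syndrome position=0 → no error.

none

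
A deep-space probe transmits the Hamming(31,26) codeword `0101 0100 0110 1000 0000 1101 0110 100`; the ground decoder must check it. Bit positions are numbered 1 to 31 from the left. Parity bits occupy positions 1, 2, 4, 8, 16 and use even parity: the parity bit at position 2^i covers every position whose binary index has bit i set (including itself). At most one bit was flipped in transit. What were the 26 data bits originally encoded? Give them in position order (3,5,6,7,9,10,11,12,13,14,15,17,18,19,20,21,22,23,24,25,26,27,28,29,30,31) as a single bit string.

s1: b1⊕b3⊕b5⊕b7⊕b9⊕b11⊕b13⊕b15⊕b17⊕b19⊕b21⊕b23⊕b25⊕b27⊕b29⊕b31 = 0⊕0⊕0⊕0⊕0⊕1⊕1⊕0⊕0⊕0⊕1⊕0⊕0⊕1⊕1⊕0 = 1
s2: b2⊕b3⊕b6⊕b7⊕b10⊕b11⊕b14⊕b15⊕b18⊕b19⊕b22⊕b23⊕b26⊕b27⊕b30⊕b31 = 1⊕0⊕1⊕0⊕1⊕1⊕0⊕0⊕0⊕0⊕1⊕0⊕1⊕1⊕0⊕0 = 1
s4: b4⊕b5⊕b6⊕b7⊕b12⊕b13⊕b14⊕b15⊕b20⊕b21⊕b22⊕b23⊕b28⊕b29⊕b30⊕b31 = 1⊕0⊕1⊕0⊕0⊕1⊕0⊕0⊕0⊕1⊕1⊕0⊕0⊕1⊕0⊕0 = 0
s8: b8⊕b9⊕b10⊕b11⊕b12⊕b13⊕b14⊕b15⊕b24⊕b25⊕b26⊕b27⊕b28⊕b29⊕b30⊕b31 = 0⊕0⊕1⊕1⊕0⊕1⊕0⊕0⊕1⊕0⊕1⊕1⊕0⊕1⊕0⊕0 = 1
s16: b16⊕b17⊕b18⊕b19⊕b20⊕b21⊕b22⊕b23⊕b24⊕b25⊕b26⊕b27⊕b28⊕b29⊕b30⊕b31 = 0⊕0⊕0⊕0⊕0⊕1⊕1⊕0⊕1⊕0⊕1⊕1⊕0⊕1⊕0⊕0 = 0
Syndrome (s16...s1) = 01011 → position 11.
Flip bit 11: corrected codeword = 0101010001001000000011010110100
Data bits at positions 3,5,6,7,9,10,11,12,13,14,15,17,18,19,20,21,22,23,24,25,26,27,28,29,30,31: 00100100100000011010110100

00100100100000011010110100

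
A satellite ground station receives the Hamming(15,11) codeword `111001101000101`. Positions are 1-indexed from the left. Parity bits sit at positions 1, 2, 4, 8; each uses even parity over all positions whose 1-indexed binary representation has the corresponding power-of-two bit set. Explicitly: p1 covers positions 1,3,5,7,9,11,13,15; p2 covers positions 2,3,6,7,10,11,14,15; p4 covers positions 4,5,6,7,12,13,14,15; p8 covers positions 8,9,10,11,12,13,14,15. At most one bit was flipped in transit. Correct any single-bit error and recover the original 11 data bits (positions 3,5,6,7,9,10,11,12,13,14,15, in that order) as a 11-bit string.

s1: b1⊕b3⊕b5⊕b7⊕b9⊕b11⊕b13⊕b15 = 1⊕1⊕0⊕1⊕1⊕0⊕1⊕1 = 0
s2: b2⊕b3⊕b6⊕b7⊕b10⊕b11⊕b14⊕b15 = 1⊕1⊕1⊕1⊕0⊕0⊕0⊕1 = 1
s4: b4⊕b5⊕b6⊕b7⊕b12⊕b13⊕b14⊕b15 = 0⊕0⊕1⊕1⊕0⊕1⊕0⊕1 = 0
s8: b8⊕b9⊕b10⊕b11⊕b12⊕b13⊕b14⊕b15 = 0⊕1⊕0⊕0⊕0⊕1⊕0⊕1 = 1
Syndrome (s8...s1) = 1010 → position 10.
Flip bit 10: corrected codeword = 111001101100101
Data bits at positions 3,5,6,7,9,10,11,12,13,14,15: 10111100101

10111100101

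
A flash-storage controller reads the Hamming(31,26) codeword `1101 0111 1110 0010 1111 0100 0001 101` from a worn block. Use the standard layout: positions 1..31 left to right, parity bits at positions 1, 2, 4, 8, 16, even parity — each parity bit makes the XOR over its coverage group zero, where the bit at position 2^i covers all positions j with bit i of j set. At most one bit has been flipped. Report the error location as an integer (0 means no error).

s1: b1⊕b3⊕b5⊕b7⊕b9⊕b11⊕b13⊕b15⊕b17⊕b19⊕b21⊕b23⊕b25⊕b27⊕b29⊕b31 = 1⊕0⊕0⊕1⊕1⊕1⊕0⊕1⊕1⊕1⊕0⊕0⊕0⊕0⊕1⊕1 = 1
s2: b2⊕b3⊕b6⊕b7⊕b10⊕b11⊕b14⊕b15⊕b18⊕b19⊕b22⊕b23⊕b26⊕b27⊕b30⊕b31 = 1⊕0⊕1⊕1⊕1⊕1⊕0⊕1⊕1⊕1⊕1⊕0⊕0⊕0⊕0⊕1 = 0
s4: b4⊕b5⊕b6⊕b7⊕b12⊕b13⊕b14⊕b15⊕b20⊕b21⊕b22⊕b23⊕b28⊕b29⊕b30⊕b31 = 1⊕0⊕1⊕1⊕0⊕0⊕0⊕1⊕1⊕0⊕1⊕0⊕1⊕1⊕0⊕1 = 1
s8: b8⊕b9⊕b10⊕b11⊕b12⊕b13⊕b14⊕b15⊕b24⊕b25⊕b26⊕b27⊕b28⊕b29⊕b30⊕b31 = 1⊕1⊕1⊕1⊕0⊕0⊕0⊕1⊕0⊕0⊕0⊕0⊕1⊕1⊕0⊕1 = 0
s16: b16⊕b17⊕b18⊕b19⊕b20⊕b21⊕b22⊕b23⊕b24⊕b25⊕b26⊕b27⊕b28⊕b29⊕b30⊕b31 = 0⊕1⊕1⊕1⊕1⊕0⊕1⊕0⊕0⊕0⊕0⊕0⊕1⊕1⊕0⊕1 = 0
Syndrome (s16...s1) = 00101 → position 5.

5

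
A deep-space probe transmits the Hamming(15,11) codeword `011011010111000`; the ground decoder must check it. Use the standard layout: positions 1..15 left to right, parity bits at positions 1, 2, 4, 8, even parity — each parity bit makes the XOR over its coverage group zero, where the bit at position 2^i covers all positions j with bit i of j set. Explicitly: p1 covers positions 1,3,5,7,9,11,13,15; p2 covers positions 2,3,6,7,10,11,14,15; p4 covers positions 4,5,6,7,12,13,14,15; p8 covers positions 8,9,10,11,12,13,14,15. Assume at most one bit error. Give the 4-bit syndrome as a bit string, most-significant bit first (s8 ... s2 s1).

0111

s1: b1⊕b3⊕b5⊕b7⊕b9⊕b11⊕b13⊕b15 = 0⊕1⊕1⊕0⊕0⊕1⊕0⊕0 = 1
s2: b2⊕b3⊕b6⊕b7⊕b10⊕b11⊕b14⊕b15 = 1⊕1⊕1⊕0⊕1⊕1⊕0⊕0 = 1
s4: b4⊕b5⊕b6⊕b7⊕b12⊕b13⊕b14⊕b15 = 0⊕1⊕1⊕0⊕1⊕0⊕0⊕0 = 1
s8: b8⊕b9⊕b10⊕b11⊕b12⊕b13⊕b14⊕b15 = 1⊕0⊕1⊕1⊕1⊕0⊕0⊕0 = 0
Syndrome (s8...s1) = 0111 → position 7.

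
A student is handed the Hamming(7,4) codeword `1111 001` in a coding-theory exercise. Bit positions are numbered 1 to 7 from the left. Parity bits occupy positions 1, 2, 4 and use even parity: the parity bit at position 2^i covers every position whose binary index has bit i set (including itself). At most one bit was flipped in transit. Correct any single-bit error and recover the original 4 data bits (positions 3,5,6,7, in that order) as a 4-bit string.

s1: b1⊕b3⊕b5⊕b7 = 1⊕1⊕0⊕1 = 1
s2: b2⊕b3⊕b6⊕b7 = 1⊕1⊕0⊕1 = 1
s4: b4⊕b5⊕b6⊕b7 = 1⊕0⊕0⊕1 = 0
Syndrome (s4...s1) = 011 → position 3.
Flip bit 3: corrected codeword = 1101001
Data bits at positions 3,5,6,7: 0001

0001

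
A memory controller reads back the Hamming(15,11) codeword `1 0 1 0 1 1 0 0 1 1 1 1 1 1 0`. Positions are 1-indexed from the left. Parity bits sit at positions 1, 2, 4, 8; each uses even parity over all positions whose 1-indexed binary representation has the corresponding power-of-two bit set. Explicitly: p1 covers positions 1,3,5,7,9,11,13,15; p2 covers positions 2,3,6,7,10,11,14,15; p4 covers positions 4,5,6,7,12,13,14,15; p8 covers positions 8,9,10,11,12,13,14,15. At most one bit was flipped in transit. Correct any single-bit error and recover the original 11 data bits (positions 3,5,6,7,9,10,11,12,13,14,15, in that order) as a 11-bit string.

11001111110

s1: b1⊕b3⊕b5⊕b7⊕b9⊕b11⊕b13⊕b15 = 1⊕1⊕1⊕0⊕1⊕1⊕1⊕0 = 0
s2: b2⊕b3⊕b6⊕b7⊕b10⊕b11⊕b14⊕b15 = 0⊕1⊕1⊕0⊕1⊕1⊕1⊕0 = 1
s4: b4⊕b5⊕b6⊕b7⊕b12⊕b13⊕b14⊕b15 = 0⊕1⊕1⊕0⊕1⊕1⊕1⊕0 = 1
s8: b8⊕b9⊕b10⊕b11⊕b12⊕b13⊕b14⊕b15 = 0⊕1⊕1⊕1⊕1⊕1⊕1⊕0 = 0
Syndrome (s8...s1) = 0110 → position 6.
Flip bit 6: corrected codeword = 101010001111110
Data bits at positions 3,5,6,7,9,10,11,12,13,14,15: 11001111110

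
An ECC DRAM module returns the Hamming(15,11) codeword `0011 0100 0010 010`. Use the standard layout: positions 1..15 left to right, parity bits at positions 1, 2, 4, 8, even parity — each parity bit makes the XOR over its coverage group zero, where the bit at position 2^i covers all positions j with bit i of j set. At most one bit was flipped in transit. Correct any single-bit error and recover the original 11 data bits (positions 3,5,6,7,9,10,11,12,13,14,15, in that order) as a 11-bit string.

10100010010

s1: b1⊕b3⊕b5⊕b7⊕b9⊕b11⊕b13⊕b15 = 0⊕1⊕0⊕0⊕0⊕1⊕0⊕0 = 0
s2: b2⊕b3⊕b6⊕b7⊕b10⊕b11⊕b14⊕b15 = 0⊕1⊕1⊕0⊕0⊕1⊕1⊕0 = 0
s4: b4⊕b5⊕b6⊕b7⊕b12⊕b13⊕b14⊕b15 = 1⊕0⊕1⊕0⊕0⊕0⊕1⊕0 = 1
s8: b8⊕b9⊕b10⊕b11⊕b12⊕b13⊕b14⊕b15 = 0⊕0⊕0⊕1⊕0⊕0⊕1⊕0 = 0
Syndrome (s8...s1) = 0100 → position 4.
Flip bit 4: corrected codeword = 001001000010010
Data bits at positions 3,5,6,7,9,10,11,12,13,14,15: 10100010010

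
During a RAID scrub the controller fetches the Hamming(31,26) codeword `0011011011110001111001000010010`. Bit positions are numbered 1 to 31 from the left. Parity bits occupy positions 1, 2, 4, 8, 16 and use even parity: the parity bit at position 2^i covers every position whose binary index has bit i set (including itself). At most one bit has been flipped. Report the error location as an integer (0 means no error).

s1: b1⊕b3⊕b5⊕b7⊕b9⊕b11⊕b13⊕b15⊕b17⊕b19⊕b21⊕b23⊕b25⊕b27⊕b29⊕b31 = 0⊕1⊕0⊕1⊕1⊕1⊕0⊕0⊕1⊕1⊕0⊕0⊕0⊕1⊕0⊕0 = 1
s2: b2⊕b3⊕b6⊕b7⊕b10⊕b11⊕b14⊕b15⊕b18⊕b19⊕b22⊕b23⊕b26⊕b27⊕b30⊕b31 = 0⊕1⊕1⊕1⊕1⊕1⊕0⊕0⊕1⊕1⊕1⊕0⊕0⊕1⊕1⊕0 = 0
s4: b4⊕b5⊕b6⊕b7⊕b12⊕b13⊕b14⊕b15⊕b20⊕b21⊕b22⊕b23⊕b28⊕b29⊕b30⊕b31 = 1⊕0⊕1⊕1⊕1⊕0⊕0⊕0⊕0⊕0⊕1⊕0⊕0⊕0⊕1⊕0 = 0
s8: b8⊕b9⊕b10⊕b11⊕b12⊕b13⊕b14⊕b15⊕b24⊕b25⊕b26⊕b27⊕b28⊕b29⊕b30⊕b31 = 0⊕1⊕1⊕1⊕1⊕0⊕0⊕0⊕0⊕0⊕0⊕1⊕0⊕0⊕1⊕0 = 0
s16: b16⊕b17⊕b18⊕b19⊕b20⊕b21⊕b22⊕b23⊕b24⊕b25⊕b26⊕b27⊕b28⊕b29⊕b30⊕b31 = 1⊕1⊕1⊕1⊕0⊕0⊕1⊕0⊕0⊕0⊕0⊕1⊕0⊕0⊕1⊕0 = 1
Syndrome (s16...s1) = 10001 → position 17.

17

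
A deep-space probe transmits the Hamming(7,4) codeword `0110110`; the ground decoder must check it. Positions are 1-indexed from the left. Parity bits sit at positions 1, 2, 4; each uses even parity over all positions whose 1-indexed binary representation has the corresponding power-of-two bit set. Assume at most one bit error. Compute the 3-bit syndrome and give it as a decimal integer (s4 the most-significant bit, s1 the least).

s1: b1⊕b3⊕b5⊕b7 = 0⊕1⊕1⊕0 = 0
s2: b2⊕b3⊕b6⊕b7 = 1⊕1⊕1⊕0 = 1
s4: b4⊕b5⊕b6⊕b7 = 0⊕1⊕1⊕0 = 0
Syndrome (s4...s1) = 010 → position 2.

2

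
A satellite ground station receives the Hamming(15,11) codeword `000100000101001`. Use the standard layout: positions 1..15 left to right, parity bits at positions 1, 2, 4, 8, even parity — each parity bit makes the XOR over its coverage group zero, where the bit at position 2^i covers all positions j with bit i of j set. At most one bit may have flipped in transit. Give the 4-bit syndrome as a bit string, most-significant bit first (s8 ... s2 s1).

1101

s1: b1⊕b3⊕b5⊕b7⊕b9⊕b11⊕b13⊕b15 = 0⊕0⊕0⊕0⊕0⊕0⊕0⊕1 = 1
s2: b2⊕b3⊕b6⊕b7⊕b10⊕b11⊕b14⊕b15 = 0⊕0⊕0⊕0⊕1⊕0⊕0⊕1 = 0
s4: b4⊕b5⊕b6⊕b7⊕b12⊕b13⊕b14⊕b15 = 1⊕0⊕0⊕0⊕1⊕0⊕0⊕1 = 1
s8: b8⊕b9⊕b10⊕b11⊕b12⊕b13⊕b14⊕b15 = 0⊕0⊕1⊕0⊕1⊕0⊕0⊕1 = 1
Syndrome (s8...s1) = 1101 → position 13.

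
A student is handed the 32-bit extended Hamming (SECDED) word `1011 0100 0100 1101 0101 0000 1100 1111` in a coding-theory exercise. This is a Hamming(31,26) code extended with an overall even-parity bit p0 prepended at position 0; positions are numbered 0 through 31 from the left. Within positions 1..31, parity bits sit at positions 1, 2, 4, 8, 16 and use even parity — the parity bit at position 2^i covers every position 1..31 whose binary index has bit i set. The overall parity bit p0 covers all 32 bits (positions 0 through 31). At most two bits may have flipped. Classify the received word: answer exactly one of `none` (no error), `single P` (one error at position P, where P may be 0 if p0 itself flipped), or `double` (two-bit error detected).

s1: b1⊕b3⊕b5⊕b7⊕b9⊕b11⊕b13⊕b15⊕b17⊕b19⊕b21⊕b23⊕b25⊕b27⊕b29⊕b31 = 0⊕1⊕1⊕0⊕1⊕0⊕1⊕1⊕1⊕1⊕0⊕0⊕1⊕0⊕1⊕1 = 0
s2: b2⊕b3⊕b6⊕b7⊕b10⊕b11⊕b14⊕b15⊕b18⊕b19⊕b22⊕b23⊕b26⊕b27⊕b30⊕b31 = 1⊕1⊕0⊕0⊕0⊕0⊕0⊕1⊕0⊕1⊕0⊕0⊕0⊕0⊕1⊕1 = 0
s4: b4⊕b5⊕b6⊕b7⊕b12⊕b13⊕b14⊕b15⊕b20⊕b21⊕b22⊕b23⊕b28⊕b29⊕b30⊕b31 = 0⊕1⊕0⊕0⊕1⊕1⊕0⊕1⊕0⊕0⊕0⊕0⊕1⊕1⊕1⊕1 = 0
s8: b8⊕b9⊕b10⊕b11⊕b12⊕b13⊕b14⊕b15⊕b24⊕b25⊕b26⊕b27⊕b28⊕b29⊕b30⊕b31 = 0⊕1⊕0⊕0⊕1⊕1⊕0⊕1⊕1⊕1⊕0⊕0⊕1⊕1⊕1⊕1 = 0
s16: b16⊕b17⊕b18⊕b19⊕b20⊕b21⊕b22⊕b23⊕b24⊕b25⊕b26⊕b27⊕b28⊕b29⊕b30⊕b31 = 0⊕1⊕0⊕1⊕0⊕0⊕0⊕0⊕1⊕1⊕0⊕0⊕1⊕1⊕1⊕1 = 0
Syndrome (s16...s1) = 00000 → position 0 (no error).
Overall parity (XOR of all 32 bits, including p0): 1⊕0⊕1⊕1⊕0⊕1⊕0⊕0⊕0⊕1⊕0⊕0⊕1⊕1⊕0⊕1⊕0⊕1⊕0⊕1⊕0⊕0⊕0⊕0⊕1⊕1⊕0⊕0⊕1⊕1⊕1⊕1 = 0
Overall=0, syndrome position=0 → no error.

none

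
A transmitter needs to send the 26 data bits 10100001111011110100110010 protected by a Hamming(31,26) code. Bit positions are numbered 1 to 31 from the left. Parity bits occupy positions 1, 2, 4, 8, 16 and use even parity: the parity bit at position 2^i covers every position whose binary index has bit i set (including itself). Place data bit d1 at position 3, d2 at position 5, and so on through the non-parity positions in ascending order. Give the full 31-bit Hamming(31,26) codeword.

Place data bits at non-power-of-two positions: b3=1, b5=0, b6=1, b7=0, b9=0, b10=0, b11=0, b12=1, b13=1, b14=1, b15=1, b17=0, b18=1, b19=1, b20=1, b21=1, b22=0, b23=1, b24=0, b25=0, b26=1, b27=1, b28=0, b29=0, b30=1, b31=0.
p1 = XOR of data positions {3,5,7,9,11,13,15,17,19,21,23,25,27,29,31} = 1⊕0⊕0⊕0⊕0⊕1⊕1⊕0⊕1⊕1⊕1⊕0⊕1⊕0⊕0 = 1
p2 = XOR of data positions {3,6,7,10,11,14,15,18,19,22,23,26,27,30,31} = 1⊕1⊕0⊕0⊕0⊕1⊕1⊕1⊕1⊕0⊕1⊕1⊕1⊕1⊕0 = 0
p4 = XOR of data positions {5,6,7,12,13,14,15,20,21,22,23,28,29,30,31} = 0⊕1⊕0⊕1⊕1⊕1⊕1⊕1⊕1⊕0⊕1⊕0⊕0⊕1⊕0 = 1
p8 = XOR of data positions {9,10,11,12,13,14,15,24,25,26,27,28,29,30,31} = 0⊕0⊕0⊕1⊕1⊕1⊕1⊕0⊕0⊕1⊕1⊕0⊕0⊕1⊕0 = 1
p16 = XOR of data positions {17,18,19,20,21,22,23,24,25,26,27,28,29,30,31} = 0⊕1⊕1⊕1⊕1⊕0⊕1⊕0⊕0⊕1⊕1⊕0⊕0⊕1⊕0 = 0
Codeword b1..b31 = 1011010100011110011110100110010

1011010100011110011110100110010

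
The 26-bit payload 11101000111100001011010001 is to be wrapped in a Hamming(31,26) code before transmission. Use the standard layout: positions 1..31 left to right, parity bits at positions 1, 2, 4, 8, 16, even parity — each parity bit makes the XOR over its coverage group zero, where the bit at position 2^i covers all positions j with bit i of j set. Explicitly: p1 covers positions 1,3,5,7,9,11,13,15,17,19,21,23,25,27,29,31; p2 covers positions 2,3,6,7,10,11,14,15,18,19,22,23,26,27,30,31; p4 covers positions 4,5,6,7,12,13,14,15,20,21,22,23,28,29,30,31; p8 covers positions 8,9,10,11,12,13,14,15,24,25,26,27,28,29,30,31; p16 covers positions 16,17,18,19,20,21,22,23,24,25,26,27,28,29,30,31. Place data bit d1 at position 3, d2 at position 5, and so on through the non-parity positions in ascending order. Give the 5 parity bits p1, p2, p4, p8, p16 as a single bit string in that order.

Place data bits at non-power-of-two positions: b3=1, b5=1, b6=1, b7=0, b9=1, b10=0, b11=0, b12=0, b13=1, b14=1, b15=1, b17=1, b18=0, b19=0, b20=0, b21=0, b22=1, b23=0, b24=1, b25=1, b26=0, b27=1, b28=0, b29=0, b30=0, b31=1.
p1 = XOR of data positions {3,5,7,9,11,13,15,17,19,21,23,25,27,29,31} = 1⊕1⊕0⊕1⊕0⊕1⊕1⊕1⊕0⊕0⊕0⊕1⊕1⊕0⊕1 = 1
p2 = XOR of data positions {3,6,7,10,11,14,15,18,19,22,23,26,27,30,31} = 1⊕1⊕0⊕0⊕0⊕1⊕1⊕0⊕0⊕1⊕0⊕0⊕1⊕0⊕1 = 1
p4 = XOR of data positions {5,6,7,12,13,14,15,20,21,22,23,28,29,30,31} = 1⊕1⊕0⊕0⊕1⊕1⊕1⊕0⊕0⊕1⊕0⊕0⊕0⊕0⊕1 = 1
p8 = XOR of data positions {9,10,11,12,13,14,15,24,25,26,27,28,29,30,31} = 1⊕0⊕0⊕0⊕1⊕1⊕1⊕1⊕1⊕0⊕1⊕0⊕0⊕0⊕1 = 0
p16 = XOR of data positions {17,18,19,20,21,22,23,24,25,26,27,28,29,30,31} = 1⊕0⊕0⊕0⊕0⊕1⊕0⊕1⊕1⊕0⊕1⊕0⊕0⊕0⊕1 = 0
Parity bits p1,p2,p4,p8,p16 = 11100

11100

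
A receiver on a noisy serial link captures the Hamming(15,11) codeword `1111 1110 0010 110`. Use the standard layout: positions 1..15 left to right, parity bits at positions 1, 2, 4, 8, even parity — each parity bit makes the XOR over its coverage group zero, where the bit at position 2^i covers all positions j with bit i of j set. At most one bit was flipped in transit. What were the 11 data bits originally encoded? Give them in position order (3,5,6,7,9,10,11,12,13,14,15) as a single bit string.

11110010110

s1: b1⊕b3⊕b5⊕b7⊕b9⊕b11⊕b13⊕b15 = 1⊕1⊕1⊕1⊕0⊕1⊕1⊕0 = 0
s2: b2⊕b3⊕b6⊕b7⊕b10⊕b11⊕b14⊕b15 = 1⊕1⊕1⊕1⊕0⊕1⊕1⊕0 = 0
s4: b4⊕b5⊕b6⊕b7⊕b12⊕b13⊕b14⊕b15 = 1⊕1⊕1⊕1⊕0⊕1⊕1⊕0 = 0
s8: b8⊕b9⊕b10⊕b11⊕b12⊕b13⊕b14⊕b15 = 0⊕0⊕0⊕1⊕0⊕1⊕1⊕0 = 1
Syndrome (s8...s1) = 1000 → position 8.
Flip bit 8: corrected codeword = 111111110010110
Data bits at positions 3,5,6,7,9,10,11,12,13,14,15: 11110010110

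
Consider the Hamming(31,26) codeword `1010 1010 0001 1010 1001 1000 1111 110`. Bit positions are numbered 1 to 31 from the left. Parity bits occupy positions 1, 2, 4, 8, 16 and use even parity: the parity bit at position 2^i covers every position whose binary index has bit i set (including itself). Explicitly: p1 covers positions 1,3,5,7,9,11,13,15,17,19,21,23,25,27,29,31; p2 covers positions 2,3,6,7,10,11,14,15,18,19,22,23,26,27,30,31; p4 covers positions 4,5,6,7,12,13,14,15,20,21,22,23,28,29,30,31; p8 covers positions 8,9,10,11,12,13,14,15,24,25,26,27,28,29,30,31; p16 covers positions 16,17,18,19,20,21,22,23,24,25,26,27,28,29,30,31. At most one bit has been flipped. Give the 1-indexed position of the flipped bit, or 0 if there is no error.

s1: b1⊕b3⊕b5⊕b7⊕b9⊕b11⊕b13⊕b15⊕b17⊕b19⊕b21⊕b23⊕b25⊕b27⊕b29⊕b31 = 1⊕1⊕1⊕1⊕0⊕0⊕1⊕1⊕1⊕0⊕1⊕0⊕1⊕1⊕1⊕0 = 1
s2: b2⊕b3⊕b6⊕b7⊕b10⊕b11⊕b14⊕b15⊕b18⊕b19⊕b22⊕b23⊕b26⊕b27⊕b30⊕b31 = 0⊕1⊕0⊕1⊕0⊕0⊕0⊕1⊕0⊕0⊕0⊕0⊕1⊕1⊕1⊕0 = 0
s4: b4⊕b5⊕b6⊕b7⊕b12⊕b13⊕b14⊕b15⊕b20⊕b21⊕b22⊕b23⊕b28⊕b29⊕b30⊕b31 = 0⊕1⊕0⊕1⊕1⊕1⊕0⊕1⊕1⊕1⊕0⊕0⊕1⊕1⊕1⊕0 = 0
s8: b8⊕b9⊕b10⊕b11⊕b12⊕b13⊕b14⊕b15⊕b24⊕b25⊕b26⊕b27⊕b28⊕b29⊕b30⊕b31 = 0⊕0⊕0⊕0⊕1⊕1⊕0⊕1⊕0⊕1⊕1⊕1⊕1⊕1⊕1⊕0 = 1
s16: b16⊕b17⊕b18⊕b19⊕b20⊕b21⊕b22⊕b23⊕b24⊕b25⊕b26⊕b27⊕b28⊕b29⊕b30⊕b31 = 0⊕1⊕0⊕0⊕1⊕1⊕0⊕0⊕0⊕1⊕1⊕1⊕1⊕1⊕1⊕0 = 1
Syndrome (s16...s1) = 11001 → position 25.

25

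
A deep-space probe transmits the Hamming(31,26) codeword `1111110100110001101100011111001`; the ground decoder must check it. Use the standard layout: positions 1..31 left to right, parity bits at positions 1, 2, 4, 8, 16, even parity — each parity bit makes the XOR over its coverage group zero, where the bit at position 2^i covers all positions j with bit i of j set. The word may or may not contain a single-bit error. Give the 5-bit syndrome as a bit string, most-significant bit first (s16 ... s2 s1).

s1: b1⊕b3⊕b5⊕b7⊕b9⊕b11⊕b13⊕b15⊕b17⊕b19⊕b21⊕b23⊕b25⊕b27⊕b29⊕b31 = 1⊕1⊕1⊕0⊕0⊕1⊕0⊕0⊕1⊕1⊕0⊕0⊕1⊕1⊕0⊕1 = 1
s2: b2⊕b3⊕b6⊕b7⊕b10⊕b11⊕b14⊕b15⊕b18⊕b19⊕b22⊕b23⊕b26⊕b27⊕b30⊕b31 = 1⊕1⊕1⊕0⊕0⊕1⊕0⊕0⊕0⊕1⊕0⊕0⊕1⊕1⊕0⊕1 = 0
s4: b4⊕b5⊕b6⊕b7⊕b12⊕b13⊕b14⊕b15⊕b20⊕b21⊕b22⊕b23⊕b28⊕b29⊕b30⊕b31 = 1⊕1⊕1⊕0⊕1⊕0⊕0⊕0⊕1⊕0⊕0⊕0⊕1⊕0⊕0⊕1 = 1
s8: b8⊕b9⊕b10⊕b11⊕b12⊕b13⊕b14⊕b15⊕b24⊕b25⊕b26⊕b27⊕b28⊕b29⊕b30⊕b31 = 1⊕0⊕0⊕1⊕1⊕0⊕0⊕0⊕1⊕1⊕1⊕1⊕1⊕0⊕0⊕1 = 1
s16: b16⊕b17⊕b18⊕b19⊕b20⊕b21⊕b22⊕b23⊕b24⊕b25⊕b26⊕b27⊕b28⊕b29⊕b30⊕b31 = 1⊕1⊕0⊕1⊕1⊕0⊕0⊕0⊕1⊕1⊕1⊕1⊕1⊕0⊕0⊕1 = 0
Syndrome (s16...s1) = 01101 → position 13.

01101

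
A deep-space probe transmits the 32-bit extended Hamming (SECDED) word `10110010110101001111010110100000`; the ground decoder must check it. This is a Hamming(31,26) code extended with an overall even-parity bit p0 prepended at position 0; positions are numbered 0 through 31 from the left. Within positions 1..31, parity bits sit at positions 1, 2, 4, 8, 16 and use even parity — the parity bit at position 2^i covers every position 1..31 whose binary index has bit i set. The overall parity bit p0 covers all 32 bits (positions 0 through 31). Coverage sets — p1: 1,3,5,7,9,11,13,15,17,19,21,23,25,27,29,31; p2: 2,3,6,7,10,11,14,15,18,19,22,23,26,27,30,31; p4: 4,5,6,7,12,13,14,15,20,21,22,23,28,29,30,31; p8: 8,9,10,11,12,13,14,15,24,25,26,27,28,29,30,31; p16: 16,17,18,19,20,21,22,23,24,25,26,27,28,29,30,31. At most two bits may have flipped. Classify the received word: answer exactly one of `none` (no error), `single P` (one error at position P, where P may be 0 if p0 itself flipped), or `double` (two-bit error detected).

none

s1: b1⊕b3⊕b5⊕b7⊕b9⊕b11⊕b13⊕b15⊕b17⊕b19⊕b21⊕b23⊕b25⊕b27⊕b29⊕b31 = 0⊕1⊕0⊕0⊕1⊕1⊕1⊕0⊕1⊕1⊕1⊕1⊕0⊕0⊕0⊕0 = 0
s2: b2⊕b3⊕b6⊕b7⊕b10⊕b11⊕b14⊕b15⊕b18⊕b19⊕b22⊕b23⊕b26⊕b27⊕b30⊕b31 = 1⊕1⊕1⊕0⊕0⊕1⊕0⊕0⊕1⊕1⊕0⊕1⊕1⊕0⊕0⊕0 = 0
s4: b4⊕b5⊕b6⊕b7⊕b12⊕b13⊕b14⊕b15⊕b20⊕b21⊕b22⊕b23⊕b28⊕b29⊕b30⊕b31 = 0⊕0⊕1⊕0⊕0⊕1⊕0⊕0⊕0⊕1⊕0⊕1⊕0⊕0⊕0⊕0 = 0
s8: b8⊕b9⊕b10⊕b11⊕b12⊕b13⊕b14⊕b15⊕b24⊕b25⊕b26⊕b27⊕b28⊕b29⊕b30⊕b31 = 1⊕1⊕0⊕1⊕0⊕1⊕0⊕0⊕1⊕0⊕1⊕0⊕0⊕0⊕0⊕0 = 0
s16: b16⊕b17⊕b18⊕b19⊕b20⊕b21⊕b22⊕b23⊕b24⊕b25⊕b26⊕b27⊕b28⊕b29⊕b30⊕b31 = 1⊕1⊕1⊕1⊕0⊕1⊕0⊕1⊕1⊕0⊕1⊕0⊕0⊕0⊕0⊕0 = 0
Syndrome (s16...s1) = 00000 → position 0 (no error).
Overall parity (XOR of all 32 bits, including p0): 1⊕0⊕1⊕1⊕0⊕0⊕1⊕0⊕1⊕1⊕0⊕1⊕0⊕1⊕0⊕0⊕1⊕1⊕1⊕1⊕0⊕1⊕0⊕1⊕1⊕0⊕1⊕0⊕0⊕0⊕0⊕0 = 0
Overall=0, syndrome position=0 → no error.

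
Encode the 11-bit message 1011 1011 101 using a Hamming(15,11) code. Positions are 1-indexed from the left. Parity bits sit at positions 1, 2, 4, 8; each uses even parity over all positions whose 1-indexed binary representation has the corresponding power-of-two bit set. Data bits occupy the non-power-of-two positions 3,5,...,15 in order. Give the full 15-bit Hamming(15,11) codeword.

Place data bits at non-power-of-two positions: b3=1, b5=0, b6=1, b7=1, b9=1, b10=0, b11=1, b12=1, b13=1, b14=0, b15=1.
p1 = XOR of data positions {3,5,7,9,11,13,15} = 1⊕0⊕1⊕1⊕1⊕1⊕1 = 0
p2 = XOR of data positions {3,6,7,10,11,14,15} = 1⊕1⊕1⊕0⊕1⊕0⊕1 = 1
p4 = XOR of data positions {5,6,7,12,13,14,15} = 0⊕1⊕1⊕1⊕1⊕0⊕1 = 1
p8 = XOR of data positions {9,10,11,12,13,14,15} = 1⊕0⊕1⊕1⊕1⊕0⊕1 = 1
Codeword b1..b15 = 011101111011101

011101111011101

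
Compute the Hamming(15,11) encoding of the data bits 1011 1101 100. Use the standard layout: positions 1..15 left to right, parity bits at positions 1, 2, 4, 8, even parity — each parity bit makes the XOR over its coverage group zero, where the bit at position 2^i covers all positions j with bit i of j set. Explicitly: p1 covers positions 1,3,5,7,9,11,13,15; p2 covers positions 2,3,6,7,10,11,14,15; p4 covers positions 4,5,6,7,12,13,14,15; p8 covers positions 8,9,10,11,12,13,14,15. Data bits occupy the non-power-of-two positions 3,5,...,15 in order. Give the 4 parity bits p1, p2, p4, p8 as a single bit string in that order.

0000

Place data bits at non-power-of-two positions: b3=1, b5=0, b6=1, b7=1, b9=1, b10=1, b11=0, b12=1, b13=1, b14=0, b15=0.
p1 = XOR of data positions {3,5,7,9,11,13,15} = 1⊕0⊕1⊕1⊕0⊕1⊕0 = 0
p2 = XOR of data positions {3,6,7,10,11,14,15} = 1⊕1⊕1⊕1⊕0⊕0⊕0 = 0
p4 = XOR of data positions {5,6,7,12,13,14,15} = 0⊕1⊕1⊕1⊕1⊕0⊕0 = 0
p8 = XOR of data positions {9,10,11,12,13,14,15} = 1⊕1⊕0⊕1⊕1⊕0⊕0 = 0
Parity bits p1,p2,p4,p8 = 0000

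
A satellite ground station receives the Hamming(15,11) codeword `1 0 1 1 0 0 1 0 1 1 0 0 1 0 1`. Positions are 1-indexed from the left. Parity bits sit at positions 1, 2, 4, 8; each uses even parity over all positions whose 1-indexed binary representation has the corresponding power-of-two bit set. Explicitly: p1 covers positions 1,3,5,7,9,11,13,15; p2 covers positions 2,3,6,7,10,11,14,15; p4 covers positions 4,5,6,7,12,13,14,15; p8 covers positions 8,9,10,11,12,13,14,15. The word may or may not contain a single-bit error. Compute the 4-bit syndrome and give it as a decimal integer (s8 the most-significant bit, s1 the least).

s1: b1⊕b3⊕b5⊕b7⊕b9⊕b11⊕b13⊕b15 = 1⊕1⊕0⊕1⊕1⊕0⊕1⊕1 = 0
s2: b2⊕b3⊕b6⊕b7⊕b10⊕b11⊕b14⊕b15 = 0⊕1⊕0⊕1⊕1⊕0⊕0⊕1 = 0
s4: b4⊕b5⊕b6⊕b7⊕b12⊕b13⊕b14⊕b15 = 1⊕0⊕0⊕1⊕0⊕1⊕0⊕1 = 0
s8: b8⊕b9⊕b10⊕b11⊕b12⊕b13⊕b14⊕b15 = 0⊕1⊕1⊕0⊕0⊕1⊕0⊕1 = 0
Syndrome (s8...s1) = 0000 → position 0 (no error).

0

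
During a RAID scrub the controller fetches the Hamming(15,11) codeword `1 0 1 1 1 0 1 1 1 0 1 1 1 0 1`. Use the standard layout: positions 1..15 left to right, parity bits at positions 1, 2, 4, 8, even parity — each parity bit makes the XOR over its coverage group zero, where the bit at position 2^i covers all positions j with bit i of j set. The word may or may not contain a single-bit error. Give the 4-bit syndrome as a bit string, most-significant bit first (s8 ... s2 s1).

0000

s1: b1⊕b3⊕b5⊕b7⊕b9⊕b11⊕b13⊕b15 = 1⊕1⊕1⊕1⊕1⊕1⊕1⊕1 = 0
s2: b2⊕b3⊕b6⊕b7⊕b10⊕b11⊕b14⊕b15 = 0⊕1⊕0⊕1⊕0⊕1⊕0⊕1 = 0
s4: b4⊕b5⊕b6⊕b7⊕b12⊕b13⊕b14⊕b15 = 1⊕1⊕0⊕1⊕1⊕1⊕0⊕1 = 0
s8: b8⊕b9⊕b10⊕b11⊕b12⊕b13⊕b14⊕b15 = 1⊕1⊕0⊕1⊕1⊕1⊕0⊕1 = 0
Syndrome (s8...s1) = 0000 → position 0 (no error).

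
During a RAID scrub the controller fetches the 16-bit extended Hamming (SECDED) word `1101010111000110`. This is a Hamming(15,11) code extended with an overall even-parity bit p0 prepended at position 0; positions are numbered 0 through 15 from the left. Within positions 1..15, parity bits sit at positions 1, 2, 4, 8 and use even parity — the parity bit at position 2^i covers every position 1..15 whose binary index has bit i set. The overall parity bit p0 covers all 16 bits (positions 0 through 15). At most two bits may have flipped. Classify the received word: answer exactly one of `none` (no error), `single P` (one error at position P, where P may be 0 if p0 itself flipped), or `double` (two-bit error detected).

single 2

s1: b1⊕b3⊕b5⊕b7⊕b9⊕b11⊕b13⊕b15 = 1⊕1⊕1⊕1⊕1⊕0⊕1⊕0 = 0
s2: b2⊕b3⊕b6⊕b7⊕b10⊕b11⊕b14⊕b15 = 0⊕1⊕0⊕1⊕0⊕0⊕1⊕0 = 1
s4: b4⊕b5⊕b6⊕b7⊕b12⊕b13⊕b14⊕b15 = 0⊕1⊕0⊕1⊕0⊕1⊕1⊕0 = 0
s8: b8⊕b9⊕b10⊕b11⊕b12⊕b13⊕b14⊕b15 = 1⊕1⊕0⊕0⊕0⊕1⊕1⊕0 = 0
Syndrome (s8...s1) = 0010 → position 2.
Overall parity (XOR of all 16 bits, including p0): 1⊕1⊕0⊕1⊕0⊕1⊕0⊕1⊕1⊕1⊕0⊕0⊕0⊕1⊕1⊕0 = 1
Overall=1, syndrome position=2 → single-bit error at position 2.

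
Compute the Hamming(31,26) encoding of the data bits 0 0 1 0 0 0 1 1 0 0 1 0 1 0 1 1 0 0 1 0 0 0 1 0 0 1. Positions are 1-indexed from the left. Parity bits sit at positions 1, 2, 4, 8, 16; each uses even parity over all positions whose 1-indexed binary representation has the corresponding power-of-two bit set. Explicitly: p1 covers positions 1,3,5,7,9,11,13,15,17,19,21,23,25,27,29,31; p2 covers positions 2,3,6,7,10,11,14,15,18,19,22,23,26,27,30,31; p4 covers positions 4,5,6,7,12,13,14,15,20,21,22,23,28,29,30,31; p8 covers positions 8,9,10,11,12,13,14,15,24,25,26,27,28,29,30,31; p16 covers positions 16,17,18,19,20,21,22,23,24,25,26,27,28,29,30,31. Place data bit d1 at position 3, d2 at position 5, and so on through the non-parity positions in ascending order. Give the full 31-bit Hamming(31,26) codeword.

0101010000110010010110010001001

Place data bits at non-power-of-two positions: b3=0, b5=0, b6=1, b7=0, b9=0, b10=0, b11=1, b12=1, b13=0, b14=0, b15=1, b17=0, b18=1, b19=0, b20=1, b21=1, b22=0, b23=0, b24=1, b25=0, b26=0, b27=0, b28=1, b29=0, b30=0, b31=1.
p1 = XOR of data positions {3,5,7,9,11,13,15,17,19,21,23,25,27,29,31} = 0⊕0⊕0⊕0⊕1⊕0⊕1⊕0⊕0⊕1⊕0⊕0⊕0⊕0⊕1 = 0
p2 = XOR of data positions {3,6,7,10,11,14,15,18,19,22,23,26,27,30,31} = 0⊕1⊕0⊕0⊕1⊕0⊕1⊕1⊕0⊕0⊕0⊕0⊕0⊕0⊕1 = 1
p4 = XOR of data positions {5,6,7,12,13,14,15,20,21,22,23,28,29,30,31} = 0⊕1⊕0⊕1⊕0⊕0⊕1⊕1⊕1⊕0⊕0⊕1⊕0⊕0⊕1 = 1
p8 = XOR of data positions {9,10,11,12,13,14,15,24,25,26,27,28,29,30,31} = 0⊕0⊕1⊕1⊕0⊕0⊕1⊕1⊕0⊕0⊕0⊕1⊕0⊕0⊕1 = 0
p16 = XOR of data positions {17,18,19,20,21,22,23,24,25,26,27,28,29,30,31} = 0⊕1⊕0⊕1⊕1⊕0⊕0⊕1⊕0⊕0⊕0⊕1⊕0⊕0⊕1 = 0
Codeword b1..b31 = 0101010000110010010110010001001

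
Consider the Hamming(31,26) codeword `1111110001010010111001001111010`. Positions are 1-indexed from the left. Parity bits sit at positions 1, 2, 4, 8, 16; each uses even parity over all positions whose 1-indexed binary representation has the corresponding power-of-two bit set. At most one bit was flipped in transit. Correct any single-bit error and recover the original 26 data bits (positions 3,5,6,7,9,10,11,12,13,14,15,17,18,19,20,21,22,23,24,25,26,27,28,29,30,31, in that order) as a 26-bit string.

s1: b1⊕b3⊕b5⊕b7⊕b9⊕b11⊕b13⊕b15⊕b17⊕b19⊕b21⊕b23⊕b25⊕b27⊕b29⊕b31 = 1⊕1⊕1⊕0⊕0⊕0⊕0⊕1⊕1⊕1⊕0⊕0⊕1⊕1⊕0⊕0 = 0
s2: b2⊕b3⊕b6⊕b7⊕b10⊕b11⊕b14⊕b15⊕b18⊕b19⊕b22⊕b23⊕b26⊕b27⊕b30⊕b31 = 1⊕1⊕1⊕0⊕1⊕0⊕0⊕1⊕1⊕1⊕1⊕0⊕1⊕1⊕1⊕0 = 1
s4: b4⊕b5⊕b6⊕b7⊕b12⊕b13⊕b14⊕b15⊕b20⊕b21⊕b22⊕b23⊕b28⊕b29⊕b30⊕b31 = 1⊕1⊕1⊕0⊕1⊕0⊕0⊕1⊕0⊕0⊕1⊕0⊕1⊕0⊕1⊕0 = 0
s8: b8⊕b9⊕b10⊕b11⊕b12⊕b13⊕b14⊕b15⊕b24⊕b25⊕b26⊕b27⊕b28⊕b29⊕b30⊕b31 = 0⊕0⊕1⊕0⊕1⊕0⊕0⊕1⊕0⊕1⊕1⊕1⊕1⊕0⊕1⊕0 = 0
s16: b16⊕b17⊕b18⊕b19⊕b20⊕b21⊕b22⊕b23⊕b24⊕b25⊕b26⊕b27⊕b28⊕b29⊕b30⊕b31 = 0⊕1⊕1⊕1⊕0⊕0⊕1⊕0⊕0⊕1⊕1⊕1⊕1⊕0⊕1⊕0 = 1
Syndrome (s16...s1) = 10010 → position 18.
Flip bit 18: corrected codeword = 1111110001010010101001001111010
Data bits at positions 3,5,6,7,9,10,11,12,13,14,15,17,18,19,20,21,22,23,24,25,26,27,28,29,30,31: 11100101001101001001111010

11100101001101001001111010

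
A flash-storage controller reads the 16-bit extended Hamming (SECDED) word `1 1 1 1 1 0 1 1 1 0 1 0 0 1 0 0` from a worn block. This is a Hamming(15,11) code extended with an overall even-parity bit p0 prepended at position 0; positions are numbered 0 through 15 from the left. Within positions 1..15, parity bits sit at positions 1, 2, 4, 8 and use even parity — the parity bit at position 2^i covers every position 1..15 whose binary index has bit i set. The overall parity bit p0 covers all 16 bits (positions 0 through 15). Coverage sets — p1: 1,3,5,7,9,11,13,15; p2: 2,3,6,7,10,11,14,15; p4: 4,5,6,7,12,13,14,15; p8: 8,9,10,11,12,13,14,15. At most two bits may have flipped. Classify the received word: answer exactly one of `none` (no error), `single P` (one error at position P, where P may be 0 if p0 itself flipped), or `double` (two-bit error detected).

double

s1: b1⊕b3⊕b5⊕b7⊕b9⊕b11⊕b13⊕b15 = 1⊕1⊕0⊕1⊕0⊕0⊕1⊕0 = 0
s2: b2⊕b3⊕b6⊕b7⊕b10⊕b11⊕b14⊕b15 = 1⊕1⊕1⊕1⊕1⊕0⊕0⊕0 = 1
s4: b4⊕b5⊕b6⊕b7⊕b12⊕b13⊕b14⊕b15 = 1⊕0⊕1⊕1⊕0⊕1⊕0⊕0 = 0
s8: b8⊕b9⊕b10⊕b11⊕b12⊕b13⊕b14⊕b15 = 1⊕0⊕1⊕0⊕0⊕1⊕0⊕0 = 1
Syndrome (s8...s1) = 1010 → position 10.
Overall parity (XOR of all 16 bits, including p0): 1⊕1⊕1⊕1⊕1⊕0⊕1⊕1⊕1⊕0⊕1⊕0⊕0⊕1⊕0⊕0 = 0
Overall=0, syndrome position=10 → double-bit error detected (uncorrectable).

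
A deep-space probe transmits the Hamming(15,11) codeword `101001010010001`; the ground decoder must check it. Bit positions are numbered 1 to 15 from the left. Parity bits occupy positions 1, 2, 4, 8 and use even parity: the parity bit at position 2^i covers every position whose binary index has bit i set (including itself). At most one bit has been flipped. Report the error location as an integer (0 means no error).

8

s1: b1⊕b3⊕b5⊕b7⊕b9⊕b11⊕b13⊕b15 = 1⊕1⊕0⊕0⊕0⊕1⊕0⊕1 = 0
s2: b2⊕b3⊕b6⊕b7⊕b10⊕b11⊕b14⊕b15 = 0⊕1⊕1⊕0⊕0⊕1⊕0⊕1 = 0
s4: b4⊕b5⊕b6⊕b7⊕b12⊕b13⊕b14⊕b15 = 0⊕0⊕1⊕0⊕0⊕0⊕0⊕1 = 0
s8: b8⊕b9⊕b10⊕b11⊕b12⊕b13⊕b14⊕b15 = 1⊕0⊕0⊕1⊕0⊕0⊕0⊕1 = 1
Syndrome (s8...s1) = 1000 → position 8.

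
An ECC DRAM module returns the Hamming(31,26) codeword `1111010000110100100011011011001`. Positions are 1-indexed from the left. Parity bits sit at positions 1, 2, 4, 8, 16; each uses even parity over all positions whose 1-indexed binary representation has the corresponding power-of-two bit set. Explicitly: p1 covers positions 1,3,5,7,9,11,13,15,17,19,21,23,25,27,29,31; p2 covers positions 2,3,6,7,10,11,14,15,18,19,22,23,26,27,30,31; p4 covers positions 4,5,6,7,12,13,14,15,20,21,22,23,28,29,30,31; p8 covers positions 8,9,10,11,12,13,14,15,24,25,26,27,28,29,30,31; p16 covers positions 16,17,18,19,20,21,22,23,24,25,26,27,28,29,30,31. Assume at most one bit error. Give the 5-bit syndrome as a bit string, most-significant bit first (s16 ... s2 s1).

s1: b1⊕b3⊕b5⊕b7⊕b9⊕b11⊕b13⊕b15⊕b17⊕b19⊕b21⊕b23⊕b25⊕b27⊕b29⊕b31 = 1⊕1⊕0⊕0⊕0⊕1⊕0⊕0⊕1⊕0⊕1⊕0⊕1⊕1⊕0⊕1 = 0
s2: b2⊕b3⊕b6⊕b7⊕b10⊕b11⊕b14⊕b15⊕b18⊕b19⊕b22⊕b23⊕b26⊕b27⊕b30⊕b31 = 1⊕1⊕1⊕0⊕0⊕1⊕1⊕0⊕0⊕0⊕1⊕0⊕0⊕1⊕0⊕1 = 0
s4: b4⊕b5⊕b6⊕b7⊕b12⊕b13⊕b14⊕b15⊕b20⊕b21⊕b22⊕b23⊕b28⊕b29⊕b30⊕b31 = 1⊕0⊕1⊕0⊕1⊕0⊕1⊕0⊕0⊕1⊕1⊕0⊕1⊕0⊕0⊕1 = 0
s8: b8⊕b9⊕b10⊕b11⊕b12⊕b13⊕b14⊕b15⊕b24⊕b25⊕b26⊕b27⊕b28⊕b29⊕b30⊕b31 = 0⊕0⊕0⊕1⊕1⊕0⊕1⊕0⊕1⊕1⊕0⊕1⊕1⊕0⊕0⊕1 = 0
s16: b16⊕b17⊕b18⊕b19⊕b20⊕b21⊕b22⊕b23⊕b24⊕b25⊕b26⊕b27⊕b28⊕b29⊕b30⊕b31 = 0⊕1⊕0⊕0⊕0⊕1⊕1⊕0⊕1⊕1⊕0⊕1⊕1⊕0⊕0⊕1 = 0
Syndrome (s16...s1) = 00000 → position 0 (no error).

00000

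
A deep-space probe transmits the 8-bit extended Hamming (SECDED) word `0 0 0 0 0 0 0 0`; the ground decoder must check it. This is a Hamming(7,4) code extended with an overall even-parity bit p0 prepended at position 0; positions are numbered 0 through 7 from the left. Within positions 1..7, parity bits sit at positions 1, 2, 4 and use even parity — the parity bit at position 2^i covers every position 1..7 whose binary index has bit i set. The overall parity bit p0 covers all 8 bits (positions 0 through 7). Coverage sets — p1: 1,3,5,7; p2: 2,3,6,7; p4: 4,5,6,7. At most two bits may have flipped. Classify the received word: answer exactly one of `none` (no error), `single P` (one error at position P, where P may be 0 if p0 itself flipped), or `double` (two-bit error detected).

none

s1: b1⊕b3⊕b5⊕b7 = 0⊕0⊕0⊕0 = 0
s2: b2⊕b3⊕b6⊕b7 = 0⊕0⊕0⊕0 = 0
s4: b4⊕b5⊕b6⊕b7 = 0⊕0⊕0⊕0 = 0
Syndrome (s4...s1) = 000 → position 0 (no error).
Overall parity (XOR of all 8 bits, including p0): 0⊕0⊕0⊕0⊕0⊕0⊕0⊕0 = 0
Overall=0, syndrome position=0 → no error.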